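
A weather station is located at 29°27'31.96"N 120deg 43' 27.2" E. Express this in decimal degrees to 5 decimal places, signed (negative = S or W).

φ: 29° + 27/60 + 31.96/3600 = 29 + 0.450000 + 0.008878 = 29.458878
N → positive
λ: 43′ + 27.2″ = 43.45333′; 120 + 43.45333/60 = 120.724222
E → positive

29.45888, 120.72422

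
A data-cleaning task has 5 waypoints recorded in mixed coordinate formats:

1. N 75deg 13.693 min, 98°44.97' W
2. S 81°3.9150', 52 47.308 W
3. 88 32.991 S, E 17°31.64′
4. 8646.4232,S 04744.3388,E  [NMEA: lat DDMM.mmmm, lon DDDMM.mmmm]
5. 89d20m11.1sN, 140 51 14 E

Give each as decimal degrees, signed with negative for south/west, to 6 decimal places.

1. 75.228217, -98.749500
2. -81.065250, -52.788467
3. -88.549850, 17.527333
4. -86.773720, 47.738980
5. 89.336417, 140.853889

Point 1:
  φ: 75 + 13.693/60 = 75.2282167
  N ⇒ keep positive
  Lon: 44.97′ = 0.749500°; total 98.7495000
  W → negative
Point 2:
  φ: 81 + 3.915/60 = 81.0652500
  hemisphere S, so the sign is −
  Lon: 47.308′ = 0.788467°; total 52.7884667
  hemisphere W, so the sign is −
Point 3:
  φ: 32.991′ = 0.549850°; total 88.5498500
  S → negative
  Lon: 31.64′ = 0.527333°; total 17.5273333
  E → positive
Point 4:
  φ: degrees = first 2 digits = 86, minutes = 46.4232; 86 + 46.4232/60 = 86.7737200
  hemisphere S, so the sign is −
  λ: degrees = first 3 digits = 47, minutes = 44.3388; 47 + 44.3388/60 = 47.7389800
  E → positive
Point 5:
  Lat: 89 + 20/60 + 11.1/3600 = 89.3364167
  N → positive
  λ: 51′ + 14″ = 51.23333′; 140 + 51.23333/60 = 140.8538889
  E → positive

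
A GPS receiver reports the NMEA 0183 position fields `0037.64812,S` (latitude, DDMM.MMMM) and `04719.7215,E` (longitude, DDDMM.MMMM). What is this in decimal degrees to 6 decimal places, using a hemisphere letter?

0.627469° S, 47.328692° E

φ: split at 2 digits → 00° and 37.64812′; 0 + 37.64812/60 = 0.6274687
λ: degrees = first 3 digits = 47, minutes = 19.7215; 47 + 19.7215/60 = 47.3286917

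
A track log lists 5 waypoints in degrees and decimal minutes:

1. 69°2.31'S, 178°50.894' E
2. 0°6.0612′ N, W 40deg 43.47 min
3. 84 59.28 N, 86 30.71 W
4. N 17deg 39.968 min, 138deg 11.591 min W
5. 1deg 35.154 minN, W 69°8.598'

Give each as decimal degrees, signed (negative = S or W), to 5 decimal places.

1. -69.03850, 178.84823
2. 0.10102, -40.72450
3. 84.98800, -86.51183
4. 17.66613, -138.19318
5. 1.58590, -69.14330

Point 1:
  Lat: 2.31′ = 0.038500°; total 69.038500
  S → negative
  λ: 178 + 50.894/60 = 178.848233
  E → positive
Point 2:
  φ: 0 + 6.0612/60 = 0.101020
  N → positive
  Lon: 40 + 43.47/60 = 40.724500
  W ⇒ negate
Point 3:
  Latitude: 84 + 59.28/60 = 84.988000
  N ⇒ keep positive
  λ: 86 + 30.71/60 = 86.511833
  hemisphere W, so the sign is −
Point 4:
  Latitude: 39.968′ = 0.666133°; total 17.666133
  N ⇒ keep positive
  Longitude: 11.591′ = 0.193183°; total 138.193183
  W ⇒ negate
Point 5:
  φ: 35.154′ = 0.585900°; total 1.585900
  N ⇒ keep positive
  Lon: 69 + 8.598/60 = 69.143300
  hemisphere W, so the sign is −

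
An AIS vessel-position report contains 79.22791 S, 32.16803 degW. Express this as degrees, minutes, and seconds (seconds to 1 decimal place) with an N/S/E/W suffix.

Lat: 0.227910° → 13.67460′; 0.67460 × 60 = 40.476″
Longitude: 0.168030° → 10.08180′; 0.08180 × 60 = 4.908″

79°13′40.5″ S, 32°10′4.9″ W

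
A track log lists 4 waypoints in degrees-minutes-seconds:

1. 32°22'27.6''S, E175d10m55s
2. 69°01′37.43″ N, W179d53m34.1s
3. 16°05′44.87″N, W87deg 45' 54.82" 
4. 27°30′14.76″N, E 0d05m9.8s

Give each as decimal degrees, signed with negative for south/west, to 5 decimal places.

1. -32.37433, 175.18194
2. 69.02706, -179.89281
3. 16.09580, -87.76523
4. 27.50410, 0.08606

Point 1:
  Lat: 32 + 22/60 + 27.6/3600 = 32.374333
  S → negative
  Lon: 175° + 10/60 + 55/3600 = 175 + 0.166667 + 0.015278 = 175.181944
  E ⇒ keep positive
Point 2:
  Latitude: 69 + 1/60 + 37.43/3600 = 69.027064
  N → positive
  Lon: 179 + 53/60 + 34.1/3600 = 179.892806
  hemisphere W, so the sign is −
Point 3:
  φ: 16° + 5/60 + 44.87/3600 = 16 + 0.083333 + 0.012464 = 16.095797
  N → positive
  Longitude: 87 + 45/60 + 54.82/3600 = 87.765228
  hemisphere W, so the sign is −
Point 4:
  φ: 27° + 30/60 + 14.76/3600 = 27 + 0.500000 + 0.004100 = 27.504100
  N → positive
  Longitude: 0° + 5/60 + 9.8/3600 = 0 + 0.083333 + 0.002722 = 0.086056
  E → positive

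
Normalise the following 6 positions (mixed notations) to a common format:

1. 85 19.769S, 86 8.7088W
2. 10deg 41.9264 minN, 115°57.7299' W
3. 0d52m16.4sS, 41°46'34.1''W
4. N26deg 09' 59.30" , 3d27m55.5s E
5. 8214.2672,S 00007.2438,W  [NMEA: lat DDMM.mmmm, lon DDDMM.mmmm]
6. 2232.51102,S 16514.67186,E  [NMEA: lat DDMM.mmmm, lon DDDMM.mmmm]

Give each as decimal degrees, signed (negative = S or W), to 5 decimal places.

Point 1:
  φ: 19.769′ = 0.329483°; total 85.329483
  hemisphere S, so the sign is −
  λ: 86 + 8.7088/60 = 86.145147
  W → negative
Point 2:
  Lat: 41.9264′ = 0.698773°; total 10.698773
  N → positive
  λ: 57.7299′ = 0.962165°; total 115.962165
  hemisphere W, so the sign is −
Point 3:
  Lat: 52′ + 16.4″ = 52.27333′; 0 + 52.27333/60 = 0.871222
  S ⇒ negate
  λ: 41° + 46/60 + 34.1/3600 = 41 + 0.766667 + 0.009472 = 41.776139
  W → negative
Point 4:
  φ: 9′ + 59.3″ = 9.98833′; 26 + 9.98833/60 = 26.166472
  N ⇒ keep positive
  Lon: 3° + 27/60 + 55.5/3600 = 3 + 0.450000 + 0.015417 = 3.465417
  E → positive
Point 5:
  Latitude: degrees = first 2 digits = 82, minutes = 14.2672; 82 + 14.2672/60 = 82.237787
  S ⇒ negate
  λ: degrees = first 3 digits = 0, minutes = 7.2438; 0 + 7.2438/60 = 0.120730
  hemisphere W, so the sign is −
Point 6:
  Lat: degrees = first 2 digits = 22, minutes = 32.51102; 22 + 32.51102/60 = 22.541850
  S → negative
  λ: split at 3 digits → 165° and 14.67186′; 165 + 14.67186/60 = 165.244531
  E → positive

1. -85.32948, -86.14515
2. 10.69877, -115.96217
3. -0.87122, -41.77614
4. 26.16647, 3.46542
5. -82.23779, -0.12073
6. -22.54185, 165.24453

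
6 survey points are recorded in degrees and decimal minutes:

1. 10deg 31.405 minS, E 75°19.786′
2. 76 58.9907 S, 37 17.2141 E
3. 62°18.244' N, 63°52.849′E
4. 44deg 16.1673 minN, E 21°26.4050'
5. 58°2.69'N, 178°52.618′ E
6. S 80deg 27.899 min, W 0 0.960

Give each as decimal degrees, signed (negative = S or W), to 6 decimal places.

1. -10.523417, 75.329767
2. -76.983178, 37.286902
3. 62.304067, 63.880817
4. 44.269455, 21.440083
5. 58.044833, 178.876967
6. -80.464983, -0.016000

Point 1:
  Latitude: 10 + 31.405/60 = 10.5234167
  S → negative
  λ: 75 + 19.786/60 = 75.3297667
  E → positive
Point 2:
  Lat: 58.9907′ = 0.983178°; total 76.9831783
  S → negative
  λ: 17.2141′ = 0.286902°; total 37.2869017
  E → positive
Point 3:
  Latitude: 18.244′ = 0.304067°; total 62.3040667
  N ⇒ keep positive
  Longitude: 52.849′ = 0.880817°; total 63.8808167
  E → positive
Point 4:
  Lat: 16.1673′ = 0.269455°; total 44.2694550
  N ⇒ keep positive
  Lon: 26.405′ = 0.440083°; total 21.4400833
  E ⇒ keep positive
Point 5:
  φ: 2.69′ = 0.044833°; total 58.0448333
  N → positive
  Lon: 52.618′ = 0.876967°; total 178.8769667
  E ⇒ keep positive
Point 6:
  Latitude: 80 + 27.899/60 = 80.4649833
  hemisphere S, so the sign is −
  Longitude: 0.96′ = 0.016000°; total 0.0160000
  W → negative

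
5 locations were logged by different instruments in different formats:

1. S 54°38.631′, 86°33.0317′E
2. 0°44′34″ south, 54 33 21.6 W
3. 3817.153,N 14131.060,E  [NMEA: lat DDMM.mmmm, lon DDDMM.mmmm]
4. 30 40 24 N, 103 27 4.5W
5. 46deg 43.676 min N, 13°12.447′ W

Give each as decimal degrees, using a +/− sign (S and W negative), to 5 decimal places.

1. -54.64385, 86.55053
2. -0.74278, -54.55600
3. 38.28588, 141.51767
4. 30.67333, -103.45125
5. 46.72793, -13.20745

Point 1:
  φ: 38.631′ = 0.643850°; total 54.643850
  S → negative
  Longitude: 86 + 33.0317/60 = 86.550528
  E → positive
Point 2:
  Lat: 0 + 44/60 + 34/3600 = 0.742778
  S ⇒ negate
  Longitude: 54 + 33/60 + 21.6/3600 = 54.556000
  hemisphere W, so the sign is −
Point 3:
  Lat: split at 2 digits → 38° and 17.153′; 38 + 17.153/60 = 38.285883
  N ⇒ keep positive
  Longitude: degrees = first 3 digits = 141, minutes = 31.06; 141 + 31.06/60 = 141.517667
  E → positive
Point 4:
  φ: 40′ + 24″ = 40.40000′; 30 + 40.40000/60 = 30.673333
  N → positive
  λ: 103° + 27/60 + 4.5/3600 = 103 + 0.450000 + 0.001250 = 103.451250
  W ⇒ negate
Point 5:
  φ: 46 + 43.676/60 = 46.727933
  N ⇒ keep positive
  Longitude: 13 + 12.447/60 = 13.207450
  hemisphere W, so the sign is −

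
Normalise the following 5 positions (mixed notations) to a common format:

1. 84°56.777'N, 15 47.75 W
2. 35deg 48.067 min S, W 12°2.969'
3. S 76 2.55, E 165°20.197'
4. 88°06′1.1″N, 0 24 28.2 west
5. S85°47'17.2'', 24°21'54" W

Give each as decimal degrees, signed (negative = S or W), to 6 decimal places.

Point 1:
  Lat: 84 + 56.777/60 = 84.9462833
  N → positive
  λ: 47.75′ = 0.795833°; total 15.7958333
  W ⇒ negate
Point 2:
  Lat: 48.067′ = 0.801117°; total 35.8011167
  hemisphere S, so the sign is −
  Longitude: 2.969′ = 0.049483°; total 12.0494833
  hemisphere W, so the sign is −
Point 3:
  Lat: 2.55′ = 0.042500°; total 76.0425000
  S → negative
  Longitude: 20.197′ = 0.336617°; total 165.3366167
  E → positive
Point 4:
  Latitude: 88° + 6/60 + 1.1/3600 = 88 + 0.100000 + 0.000306 = 88.1003056
  N ⇒ keep positive
  λ: 24′ + 28.2″ = 24.47000′; 0 + 24.47000/60 = 0.4078333
  W → negative
Point 5:
  φ: 85 + 47/60 + 17.2/3600 = 85.7881111
  S → negative
  Lon: 24 + 21/60 + 54/3600 = 24.3650000
  hemisphere W, so the sign is −

1. 84.946283, -15.795833
2. -35.801117, -12.049483
3. -76.042500, 165.336617
4. 88.100306, -0.407833
5. -85.788111, -24.365000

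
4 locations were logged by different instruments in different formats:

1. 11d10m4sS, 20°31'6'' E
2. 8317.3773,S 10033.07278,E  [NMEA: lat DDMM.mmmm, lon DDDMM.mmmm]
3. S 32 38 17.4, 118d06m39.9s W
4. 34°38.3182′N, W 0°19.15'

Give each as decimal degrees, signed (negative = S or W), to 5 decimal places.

Point 1:
  Lat: 11° + 10/60 + 4/3600 = 11 + 0.166667 + 0.001111 = 11.167778
  S ⇒ negate
  λ: 31′ + 6″ = 31.10000′; 20 + 31.10000/60 = 20.518333
  E ⇒ keep positive
Point 2:
  Lat: split at 2 digits → 83° and 17.3773′; 83 + 17.3773/60 = 83.289622
  S → negative
  λ: split at 3 digits → 100° and 33.07278′; 100 + 33.07278/60 = 100.551213
  E ⇒ keep positive
Point 3:
  Lat: 32° + 38/60 + 17.4/3600 = 32 + 0.633333 + 0.004833 = 32.638167
  S ⇒ negate
  Lon: 6′ + 39.9″ = 6.66500′; 118 + 6.66500/60 = 118.111083
  hemisphere W, so the sign is −
Point 4:
  φ: 34 + 38.3182/60 = 34.638637
  N ⇒ keep positive
  Longitude: 0 + 19.15/60 = 0.319167
  W ⇒ negate

1. -11.16778, 20.51833
2. -83.28962, 100.55121
3. -32.63817, -118.11108
4. 34.63864, -0.31917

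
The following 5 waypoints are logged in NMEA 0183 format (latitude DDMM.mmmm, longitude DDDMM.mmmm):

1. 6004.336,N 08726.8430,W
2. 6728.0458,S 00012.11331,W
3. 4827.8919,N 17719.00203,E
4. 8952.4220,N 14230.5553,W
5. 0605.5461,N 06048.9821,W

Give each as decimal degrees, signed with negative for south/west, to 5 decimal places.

Point 1:
  Latitude: split at 2 digits → 60° and 4.336′; 60 + 4.336/60 = 60.072267
  N → positive
  Lon: degrees = first 3 digits = 87, minutes = 26.843; 87 + 26.843/60 = 87.447383
  W → negative
Point 2:
  φ: split at 2 digits → 67° and 28.0458′; 67 + 28.0458/60 = 67.467430
  S ⇒ negate
  Lon: degrees = first 3 digits = 0, minutes = 12.11331; 0 + 12.11331/60 = 0.201889
  W → negative
Point 3:
  φ: split at 2 digits → 48° and 27.8919′; 48 + 27.8919/60 = 48.464865
  N ⇒ keep positive
  λ: degrees = first 3 digits = 177, minutes = 19.00203; 177 + 19.00203/60 = 177.316701
  E ⇒ keep positive
Point 4:
  Lat: degrees = first 2 digits = 89, minutes = 52.422; 89 + 52.422/60 = 89.873700
  N ⇒ keep positive
  Longitude: degrees = first 3 digits = 142, minutes = 30.5553; 142 + 30.5553/60 = 142.509255
  hemisphere W, so the sign is −
Point 5:
  Lat: degrees = first 2 digits = 6, minutes = 5.5461; 6 + 5.5461/60 = 6.092435
  N ⇒ keep positive
  λ: split at 3 digits → 060° and 48.9821′; 60 + 48.9821/60 = 60.816368
  hemisphere W, so the sign is −

1. 60.07227, -87.44738
2. -67.46743, -0.20189
3. 48.46487, 177.31670
4. 89.87370, -142.50926
5. 6.09244, -60.81637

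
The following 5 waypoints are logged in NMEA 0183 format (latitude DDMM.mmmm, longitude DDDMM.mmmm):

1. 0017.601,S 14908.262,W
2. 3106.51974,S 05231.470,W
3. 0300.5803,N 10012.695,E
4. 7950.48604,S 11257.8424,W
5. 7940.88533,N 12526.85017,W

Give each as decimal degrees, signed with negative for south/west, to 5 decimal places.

Point 1:
  φ: split at 2 digits → 00° and 17.601′; 0 + 17.601/60 = 0.293350
  S → negative
  Lon: degrees = first 3 digits = 149, minutes = 8.262; 149 + 8.262/60 = 149.137700
  W ⇒ negate
Point 2:
  Lat: degrees = first 2 digits = 31, minutes = 6.51974; 31 + 6.51974/60 = 31.108662
  S → negative
  λ: degrees = first 3 digits = 52, minutes = 31.47; 52 + 31.47/60 = 52.524500
  W → negative
Point 3:
  φ: split at 2 digits → 03° and 0.5803′; 3 + 0.5803/60 = 3.009672
  N → positive
  Lon: degrees = first 3 digits = 100, minutes = 12.695; 100 + 12.695/60 = 100.211583
  E → positive
Point 4:
  Latitude: split at 2 digits → 79° and 50.48604′; 79 + 50.48604/60 = 79.841434
  S → negative
  Longitude: degrees = first 3 digits = 112, minutes = 57.8424; 112 + 57.8424/60 = 112.964040
  W ⇒ negate
Point 5:
  Latitude: degrees = first 2 digits = 79, minutes = 40.88533; 79 + 40.88533/60 = 79.681422
  N ⇒ keep positive
  Longitude: degrees = first 3 digits = 125, minutes = 26.85017; 125 + 26.85017/60 = 125.447503
  hemisphere W, so the sign is −

1. -0.29335, -149.13770
2. -31.10866, -52.52450
3. 3.00967, 100.21158
4. -79.84143, -112.96404
5. 79.68142, -125.44750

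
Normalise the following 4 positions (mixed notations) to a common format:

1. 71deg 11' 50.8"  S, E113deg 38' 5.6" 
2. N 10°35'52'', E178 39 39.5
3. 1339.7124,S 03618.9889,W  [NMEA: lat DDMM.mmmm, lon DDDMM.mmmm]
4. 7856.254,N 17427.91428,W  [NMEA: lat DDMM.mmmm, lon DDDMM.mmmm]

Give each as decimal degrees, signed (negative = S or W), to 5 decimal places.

1. -71.19744, 113.63489
2. 10.59778, 178.66097
3. -13.66187, -36.31648
4. 78.93757, -174.46524

Point 1:
  Latitude: 71 + 11/60 + 50.8/3600 = 71.197444
  S ⇒ negate
  λ: 113 + 38/60 + 5.6/3600 = 113.634889
  E → positive
Point 2:
  Latitude: 10 + 35/60 + 52/3600 = 10.597778
  N → positive
  Lon: 39′ + 39.5″ = 39.65833′; 178 + 39.65833/60 = 178.660972
  E → positive
Point 3:
  φ: degrees = first 2 digits = 13, minutes = 39.7124; 13 + 39.7124/60 = 13.661873
  S ⇒ negate
  Longitude: split at 3 digits → 036° and 18.9889′; 36 + 18.9889/60 = 36.316482
  hemisphere W, so the sign is −
Point 4:
  Latitude: split at 2 digits → 78° and 56.254′; 78 + 56.254/60 = 78.937567
  N ⇒ keep positive
  Lon: split at 3 digits → 174° and 27.91428′; 174 + 27.91428/60 = 174.465238
  hemisphere W, so the sign is −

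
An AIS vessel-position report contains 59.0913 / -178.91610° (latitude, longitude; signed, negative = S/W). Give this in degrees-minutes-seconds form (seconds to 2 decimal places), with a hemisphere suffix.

59°05′28.68″ N, 178°54′57.96″ W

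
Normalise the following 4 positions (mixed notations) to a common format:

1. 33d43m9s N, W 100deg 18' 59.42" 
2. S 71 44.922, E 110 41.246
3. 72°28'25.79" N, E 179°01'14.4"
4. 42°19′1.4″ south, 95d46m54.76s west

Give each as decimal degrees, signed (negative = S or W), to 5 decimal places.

1. 33.71917, -100.31651
2. -71.74870, 110.68743
3. 72.47383, 179.02067
4. -42.31706, -95.78188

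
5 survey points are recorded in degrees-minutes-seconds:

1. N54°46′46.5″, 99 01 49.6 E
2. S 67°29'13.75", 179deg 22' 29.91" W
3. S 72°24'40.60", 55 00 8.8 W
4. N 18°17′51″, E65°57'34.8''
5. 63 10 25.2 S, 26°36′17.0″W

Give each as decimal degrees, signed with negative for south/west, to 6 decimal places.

1. 54.779583, 99.030444
2. -67.487153, -179.374975
3. -72.411278, -55.002444
4. 18.297500, 65.959667
5. -63.173667, -26.604722

Point 1:
  Latitude: 54 + 46/60 + 46.5/3600 = 54.7795833
  N ⇒ keep positive
  Longitude: 99 + 1/60 + 49.6/3600 = 99.0304444
  E → positive
Point 2:
  φ: 67 + 29/60 + 13.75/3600 = 67.4871528
  S ⇒ negate
  Longitude: 179° + 22/60 + 29.91/3600 = 179 + 0.366667 + 0.008308 = 179.3749750
  W → negative
Point 3:
  φ: 24′ + 40.6″ = 24.67667′; 72 + 24.67667/60 = 72.4112778
  S → negative
  λ: 55 + 0/60 + 8.8/3600 = 55.0024444
  W → negative
Point 4:
  Lat: 18 + 17/60 + 51/3600 = 18.2975000
  N ⇒ keep positive
  λ: 65° + 57/60 + 34.8/3600 = 65 + 0.950000 + 0.009667 = 65.9596667
  E ⇒ keep positive
Point 5:
  Lat: 63 + 10/60 + 25.2/3600 = 63.1736667
  hemisphere S, so the sign is −
  Lon: 36′ + 17″ = 36.28333′; 26 + 36.28333/60 = 26.6047222
  hemisphere W, so the sign is −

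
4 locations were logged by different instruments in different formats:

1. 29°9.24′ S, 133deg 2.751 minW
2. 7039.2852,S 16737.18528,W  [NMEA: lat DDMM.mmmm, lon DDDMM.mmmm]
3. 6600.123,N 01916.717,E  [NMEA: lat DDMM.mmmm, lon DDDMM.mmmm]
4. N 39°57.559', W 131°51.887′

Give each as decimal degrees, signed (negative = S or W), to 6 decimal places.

Point 1:
  φ: 29 + 9.24/60 = 29.1540000
  S ⇒ negate
  λ: 133 + 2.751/60 = 133.0458500
  W ⇒ negate
Point 2:
  φ: split at 2 digits → 70° and 39.2852′; 70 + 39.2852/60 = 70.6547533
  S → negative
  λ: split at 3 digits → 167° and 37.18528′; 167 + 37.18528/60 = 167.6197547
  W → negative
Point 3:
  Latitude: split at 2 digits → 66° and 0.123′; 66 + 0.123/60 = 66.0020500
  N ⇒ keep positive
  Longitude: degrees = first 3 digits = 19, minutes = 16.717; 19 + 16.717/60 = 19.2786167
  E ⇒ keep positive
Point 4:
  φ: 39 + 57.559/60 = 39.9593167
  N ⇒ keep positive
  Lon: 51.887′ = 0.864783°; total 131.8647833
  W → negative

1. -29.154000, -133.045850
2. -70.654753, -167.619755
3. 66.002050, 19.278617
4. 39.959317, -131.864783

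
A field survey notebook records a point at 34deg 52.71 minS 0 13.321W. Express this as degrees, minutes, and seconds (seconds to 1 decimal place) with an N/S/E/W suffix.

34°52′42.6″ S, 0°13′19.3″ W

φ: fractional minutes 0.71000 × 60 = 42.600″
Longitude: 13.32100′ → 13′ and 0.32100 × 60 = 19.260″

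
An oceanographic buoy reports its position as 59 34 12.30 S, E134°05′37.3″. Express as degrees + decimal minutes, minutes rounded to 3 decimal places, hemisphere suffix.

59° 34.205′ S, 134° 5.622′ E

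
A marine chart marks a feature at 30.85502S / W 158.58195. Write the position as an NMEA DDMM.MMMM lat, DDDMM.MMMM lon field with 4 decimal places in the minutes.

3051.3012,S / 15834.9170,W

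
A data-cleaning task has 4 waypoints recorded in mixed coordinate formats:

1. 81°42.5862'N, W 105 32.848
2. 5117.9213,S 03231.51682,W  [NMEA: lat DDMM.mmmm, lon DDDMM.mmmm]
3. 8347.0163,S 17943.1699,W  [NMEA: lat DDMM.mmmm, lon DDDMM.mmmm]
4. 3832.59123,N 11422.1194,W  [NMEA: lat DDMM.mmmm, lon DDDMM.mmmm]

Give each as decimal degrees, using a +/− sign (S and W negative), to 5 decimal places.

1. 81.70977, -105.54747
2. -51.29869, -32.52528
3. -83.78361, -179.71950
4. 38.54319, -114.36866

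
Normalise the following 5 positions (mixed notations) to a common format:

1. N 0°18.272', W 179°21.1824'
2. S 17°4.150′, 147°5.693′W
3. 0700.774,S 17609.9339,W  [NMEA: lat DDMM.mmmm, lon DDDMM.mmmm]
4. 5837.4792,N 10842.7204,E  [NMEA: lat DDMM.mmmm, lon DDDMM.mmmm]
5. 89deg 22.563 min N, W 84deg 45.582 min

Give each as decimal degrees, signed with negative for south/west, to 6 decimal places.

Point 1:
  Latitude: 0 + 18.272/60 = 0.3045333
  N → positive
  λ: 179 + 21.1824/60 = 179.3530400
  W → negative
Point 2:
  φ: 4.15′ = 0.069167°; total 17.0691667
  S ⇒ negate
  Longitude: 5.693′ = 0.094883°; total 147.0948833
  W → negative
Point 3:
  Lat: degrees = first 2 digits = 7, minutes = 0.774; 7 + 0.774/60 = 7.0129000
  S ⇒ negate
  λ: degrees = first 3 digits = 176, minutes = 9.9339; 176 + 9.9339/60 = 176.1655650
  W ⇒ negate
Point 4:
  Lat: degrees = first 2 digits = 58, minutes = 37.4792; 58 + 37.4792/60 = 58.6246533
  N ⇒ keep positive
  λ: split at 3 digits → 108° and 42.7204′; 108 + 42.7204/60 = 108.7120067
  E ⇒ keep positive
Point 5:
  φ: 22.563′ = 0.376050°; total 89.3760500
  N → positive
  Lon: 45.582′ = 0.759700°; total 84.7597000
  hemisphere W, so the sign is −

1. 0.304533, -179.353040
2. -17.069167, -147.094883
3. -7.012900, -176.165565
4. 58.624653, 108.712007
5. 89.376050, -84.759700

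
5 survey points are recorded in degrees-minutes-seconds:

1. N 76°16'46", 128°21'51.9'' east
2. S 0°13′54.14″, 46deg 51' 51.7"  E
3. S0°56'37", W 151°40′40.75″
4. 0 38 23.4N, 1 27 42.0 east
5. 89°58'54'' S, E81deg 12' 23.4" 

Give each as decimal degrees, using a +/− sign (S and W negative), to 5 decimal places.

Point 1:
  φ: 76° + 16/60 + 46/3600 = 76 + 0.266667 + 0.012778 = 76.279444
  N ⇒ keep positive
  Longitude: 21′ + 51.9″ = 21.86500′; 128 + 21.86500/60 = 128.364417
  E ⇒ keep positive
Point 2:
  φ: 0° + 13/60 + 54.14/3600 = 0 + 0.216667 + 0.015039 = 0.231706
  S ⇒ negate
  Lon: 46° + 51/60 + 51.7/3600 = 46 + 0.850000 + 0.014361 = 46.864361
  E ⇒ keep positive
Point 3:
  φ: 0 + 56/60 + 37/3600 = 0.943611
  hemisphere S, so the sign is −
  Longitude: 151 + 40/60 + 40.75/3600 = 151.677986
  hemisphere W, so the sign is −
Point 4:
  φ: 0° + 38/60 + 23.4/3600 = 0 + 0.633333 + 0.006500 = 0.639833
  N → positive
  Longitude: 1 + 27/60 + 42/3600 = 1.461667
  E ⇒ keep positive
Point 5:
  Latitude: 89° + 58/60 + 54/3600 = 89 + 0.966667 + 0.015000 = 89.981667
  S ⇒ negate
  Lon: 81 + 12/60 + 23.4/3600 = 81.206500
  E ⇒ keep positive

1. 76.27944, 128.36442
2. -0.23171, 46.86436
3. -0.94361, -151.67799
4. 0.63983, 1.46167
5. -89.98167, 81.20650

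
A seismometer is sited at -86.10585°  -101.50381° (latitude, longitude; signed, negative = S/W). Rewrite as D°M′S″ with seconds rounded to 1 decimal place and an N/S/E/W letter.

86°06′21.1″ S, 101°30′13.7″ W

Latitude is negative → S; |value| = 86.105850
φ: whole degrees 86; 6.35100′ → 6′ and 21.060″
Longitude is negative → W; |value| = 101.503810
λ: 0.503810 × 60 = 30.22860′ → 30′, remainder × 60 = 13.716″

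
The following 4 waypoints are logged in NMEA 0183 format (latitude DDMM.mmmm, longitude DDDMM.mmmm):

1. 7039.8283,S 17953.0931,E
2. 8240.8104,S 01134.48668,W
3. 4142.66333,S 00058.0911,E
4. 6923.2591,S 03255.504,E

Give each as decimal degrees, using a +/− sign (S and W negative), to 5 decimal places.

Point 1:
  Lat: split at 2 digits → 70° and 39.8283′; 70 + 39.8283/60 = 70.663805
  hemisphere S, so the sign is −
  Longitude: degrees = first 3 digits = 179, minutes = 53.0931; 179 + 53.0931/60 = 179.884885
  E → positive
Point 2:
  Latitude: degrees = first 2 digits = 82, minutes = 40.8104; 82 + 40.8104/60 = 82.680173
  S ⇒ negate
  Lon: split at 3 digits → 011° and 34.48668′; 11 + 34.48668/60 = 11.574778
  W ⇒ negate
Point 3:
  φ: degrees = first 2 digits = 41, minutes = 42.66333; 41 + 42.66333/60 = 41.711056
  S → negative
  Lon: split at 3 digits → 000° and 58.0911′; 0 + 58.0911/60 = 0.968185
  E → positive
Point 4:
  Latitude: degrees = first 2 digits = 69, minutes = 23.2591; 69 + 23.2591/60 = 69.387652
  S → negative
  Longitude: degrees = first 3 digits = 32, minutes = 55.504; 32 + 55.504/60 = 32.925067
  E → positive

1. -70.66381, 179.88489
2. -82.68017, -11.57478
3. -41.71106, 0.96819
4. -69.38765, 32.92507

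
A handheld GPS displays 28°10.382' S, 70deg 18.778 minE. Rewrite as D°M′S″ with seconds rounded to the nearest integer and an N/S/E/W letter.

28°10′23″ S, 70°18′47″ E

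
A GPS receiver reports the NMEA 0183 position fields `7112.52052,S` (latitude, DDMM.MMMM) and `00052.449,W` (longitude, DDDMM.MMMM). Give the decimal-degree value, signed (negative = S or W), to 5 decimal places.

-71.20868, -0.87415

Lat: degrees = first 2 digits = 71, minutes = 12.52052; 71 + 12.52052/60 = 71.208675
S ⇒ negate
Lon: split at 3 digits → 000° and 52.449′; 0 + 52.449/60 = 0.874150
W ⇒ negate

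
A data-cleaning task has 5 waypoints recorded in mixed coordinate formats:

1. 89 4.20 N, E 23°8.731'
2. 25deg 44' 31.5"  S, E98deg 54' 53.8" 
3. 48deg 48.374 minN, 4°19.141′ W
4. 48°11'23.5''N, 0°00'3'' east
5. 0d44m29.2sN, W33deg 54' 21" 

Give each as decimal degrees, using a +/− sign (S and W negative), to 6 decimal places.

1. 89.070000, 23.145517
2. -25.742083, 98.914944
3. 48.806233, -4.319017
4. 48.189861, 0.000833
5. 0.741444, -33.905833

Point 1:
  φ: 4.2′ = 0.070000°; total 89.0700000
  N ⇒ keep positive
  Lon: 8.731′ = 0.145517°; total 23.1455167
  E ⇒ keep positive
Point 2:
  φ: 44′ + 31.5″ = 44.52500′; 25 + 44.52500/60 = 25.7420833
  S ⇒ negate
  Lon: 98 + 54/60 + 53.8/3600 = 98.9149444
  E → positive
Point 3:
  φ: 48.374′ = 0.806233°; total 48.8062333
  N ⇒ keep positive
  Longitude: 19.141′ = 0.319017°; total 4.3190167
  hemisphere W, so the sign is −
Point 4:
  φ: 48° + 11/60 + 23.5/3600 = 48 + 0.183333 + 0.006528 = 48.1898611
  N → positive
  Lon: 0° + 0/60 + 3/3600 = 0 + 0.000000 + 0.000833 = 0.0008333
  E → positive
Point 5:
  Latitude: 44′ + 29.2″ = 44.48667′; 0 + 44.48667/60 = 0.7414444
  N ⇒ keep positive
  λ: 54′ + 21″ = 54.35000′; 33 + 54.35000/60 = 33.9058333
  W → negative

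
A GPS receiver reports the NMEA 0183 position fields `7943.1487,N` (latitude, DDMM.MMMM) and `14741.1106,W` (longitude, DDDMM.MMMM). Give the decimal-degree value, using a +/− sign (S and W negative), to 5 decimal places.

79.71915, -147.68518

Lat: degrees = first 2 digits = 79, minutes = 43.1487; 79 + 43.1487/60 = 79.719145
N → positive
Longitude: split at 3 digits → 147° and 41.1106′; 147 + 41.1106/60 = 147.685177
hemisphere W, so the sign is −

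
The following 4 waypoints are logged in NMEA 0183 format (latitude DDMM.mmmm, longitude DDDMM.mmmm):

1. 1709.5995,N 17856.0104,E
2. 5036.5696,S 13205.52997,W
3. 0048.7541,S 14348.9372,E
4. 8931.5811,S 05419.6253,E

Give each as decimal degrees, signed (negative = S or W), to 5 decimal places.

Point 1:
  φ: degrees = first 2 digits = 17, minutes = 9.5995; 17 + 9.5995/60 = 17.159992
  N → positive
  Lon: degrees = first 3 digits = 178, minutes = 56.0104; 178 + 56.0104/60 = 178.933507
  E ⇒ keep positive
Point 2:
  Lat: degrees = first 2 digits = 50, minutes = 36.5696; 50 + 36.5696/60 = 50.609493
  S → negative
  λ: split at 3 digits → 132° and 5.52997′; 132 + 5.52997/60 = 132.092166
  hemisphere W, so the sign is −
Point 3:
  φ: split at 2 digits → 00° and 48.7541′; 0 + 48.7541/60 = 0.812568
  S ⇒ negate
  Lon: degrees = first 3 digits = 143, minutes = 48.9372; 143 + 48.9372/60 = 143.815620
  E ⇒ keep positive
Point 4:
  Latitude: split at 2 digits → 89° and 31.5811′; 89 + 31.5811/60 = 89.526352
  S ⇒ negate
  λ: degrees = first 3 digits = 54, minutes = 19.6253; 54 + 19.6253/60 = 54.327088
  E → positive

1. 17.15999, 178.93351
2. -50.60949, -132.09217
3. -0.81257, 143.81562
4. -89.52635, 54.32709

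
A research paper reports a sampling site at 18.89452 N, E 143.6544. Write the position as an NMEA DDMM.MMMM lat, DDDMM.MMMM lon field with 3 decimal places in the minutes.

1853.671,N / 14339.264,E

φ: fractional part 0.894520 → 53.67120 minutes
Lon: fractional part 0.654400 → 39.26400 minutes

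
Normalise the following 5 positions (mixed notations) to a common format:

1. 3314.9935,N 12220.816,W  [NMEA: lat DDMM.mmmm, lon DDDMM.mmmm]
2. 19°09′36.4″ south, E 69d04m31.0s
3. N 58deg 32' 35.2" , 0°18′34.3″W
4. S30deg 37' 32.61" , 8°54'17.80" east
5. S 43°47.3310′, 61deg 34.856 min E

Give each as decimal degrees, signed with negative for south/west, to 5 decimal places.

1. 33.24989, -122.34693
2. -19.16011, 69.07528
3. 58.54311, -0.30953
4. -30.62573, 8.90494
5. -43.78885, 61.58093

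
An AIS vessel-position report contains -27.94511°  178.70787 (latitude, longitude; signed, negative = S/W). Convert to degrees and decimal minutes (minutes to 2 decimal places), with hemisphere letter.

Latitude is negative → S; |value| = 27.945110
Latitude: 27° + 0.945110 × 60 = 27° 56.7066′
λ: 178° + 0.707870 × 60 = 178° 42.4722′

27° 56.71′ S, 178° 42.47′ E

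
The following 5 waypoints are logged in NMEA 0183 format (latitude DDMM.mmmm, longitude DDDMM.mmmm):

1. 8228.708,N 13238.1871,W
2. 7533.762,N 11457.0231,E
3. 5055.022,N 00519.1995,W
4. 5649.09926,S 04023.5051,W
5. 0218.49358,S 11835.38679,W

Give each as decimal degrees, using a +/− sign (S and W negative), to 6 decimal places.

Point 1:
  Lat: split at 2 digits → 82° and 28.708′; 82 + 28.708/60 = 82.4784667
  N ⇒ keep positive
  λ: degrees = first 3 digits = 132, minutes = 38.1871; 132 + 38.1871/60 = 132.6364517
  W → negative
Point 2:
  Latitude: split at 2 digits → 75° and 33.762′; 75 + 33.762/60 = 75.5627000
  N ⇒ keep positive
  Lon: split at 3 digits → 114° and 57.0231′; 114 + 57.0231/60 = 114.9503850
  E → positive
Point 3:
  Latitude: degrees = first 2 digits = 50, minutes = 55.022; 50 + 55.022/60 = 50.9170333
  N ⇒ keep positive
  Longitude: split at 3 digits → 005° and 19.1995′; 5 + 19.1995/60 = 5.3199917
  W → negative
Point 4:
  Lat: degrees = first 2 digits = 56, minutes = 49.09926; 56 + 49.09926/60 = 56.8183210
  hemisphere S, so the sign is −
  λ: split at 3 digits → 040° and 23.5051′; 40 + 23.5051/60 = 40.3917517
  hemisphere W, so the sign is −
Point 5:
  Lat: degrees = first 2 digits = 2, minutes = 18.49358; 2 + 18.49358/60 = 2.3082263
  S ⇒ negate
  Lon: split at 3 digits → 118° and 35.38679′; 118 + 35.38679/60 = 118.5897798
  hemisphere W, so the sign is −

1. 82.478467, -132.636452
2. 75.562700, 114.950385
3. 50.917033, -5.319992
4. -56.818321, -40.391752
5. -2.308226, -118.589780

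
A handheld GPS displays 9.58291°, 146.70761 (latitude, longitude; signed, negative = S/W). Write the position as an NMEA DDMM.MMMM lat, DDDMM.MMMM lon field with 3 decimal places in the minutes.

Latitude: fractional part 0.582910 → 34.97460 minutes
Lon: fractional part 0.707610 → 42.45660 minutes

0934.975,N / 14642.457,E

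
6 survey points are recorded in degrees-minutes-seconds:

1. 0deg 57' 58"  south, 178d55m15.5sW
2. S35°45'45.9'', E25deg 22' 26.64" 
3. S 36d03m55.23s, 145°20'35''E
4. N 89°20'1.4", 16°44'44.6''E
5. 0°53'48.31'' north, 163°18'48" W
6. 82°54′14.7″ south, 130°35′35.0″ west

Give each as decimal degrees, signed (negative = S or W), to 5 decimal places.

Point 1:
  φ: 57′ + 58″ = 57.96667′; 0 + 57.96667/60 = 0.966111
  hemisphere S, so the sign is −
  Lon: 178° + 55/60 + 15.5/3600 = 178 + 0.916667 + 0.004306 = 178.920972
  hemisphere W, so the sign is −
Point 2:
  φ: 35° + 45/60 + 45.9/3600 = 35 + 0.750000 + 0.012750 = 35.762750
  S ⇒ negate
  λ: 25 + 22/60 + 26.64/3600 = 25.374067
  E ⇒ keep positive
Point 3:
  φ: 36° + 3/60 + 55.23/3600 = 36 + 0.050000 + 0.015342 = 36.065342
  hemisphere S, so the sign is −
  Longitude: 145 + 20/60 + 35/3600 = 145.343056
  E → positive
Point 4:
  Latitude: 20′ + 1.4″ = 20.02333′; 89 + 20.02333/60 = 89.333722
  N → positive
  λ: 16 + 44/60 + 44.6/3600 = 16.745722
  E → positive
Point 5:
  Lat: 0 + 53/60 + 48.31/3600 = 0.896753
  N → positive
  Longitude: 163° + 18/60 + 48/3600 = 163 + 0.300000 + 0.013333 = 163.313333
  W ⇒ negate
Point 6:
  Lat: 82° + 54/60 + 14.7/3600 = 82 + 0.900000 + 0.004083 = 82.904083
  S → negative
  λ: 130° + 35/60 + 35/3600 = 130 + 0.583333 + 0.009722 = 130.593056
  hemisphere W, so the sign is −

1. -0.96611, -178.92097
2. -35.76275, 25.37407
3. -36.06534, 145.34306
4. 89.33372, 16.74572
5. 0.89675, -163.31333
6. -82.90408, -130.59306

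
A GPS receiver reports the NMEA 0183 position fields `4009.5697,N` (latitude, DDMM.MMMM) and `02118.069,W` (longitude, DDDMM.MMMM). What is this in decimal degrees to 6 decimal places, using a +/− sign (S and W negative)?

40.159495, -21.301150

Latitude: split at 2 digits → 40° and 9.5697′; 40 + 9.5697/60 = 40.1594950
N ⇒ keep positive
λ: degrees = first 3 digits = 21, minutes = 18.069; 21 + 18.069/60 = 21.3011500
W → negative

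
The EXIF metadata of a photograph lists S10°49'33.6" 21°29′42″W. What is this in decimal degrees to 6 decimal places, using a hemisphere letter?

10.826000° S, 21.495000° W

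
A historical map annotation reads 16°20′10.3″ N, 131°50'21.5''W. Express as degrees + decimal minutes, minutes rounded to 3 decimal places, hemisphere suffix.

16° 20.172′ N, 131° 50.358′ W

Lat: 20 + 10.3/60 = 20.17167′
Lon: seconds/60 = 0.35833; minutes = 50 + 0.35833 = 50.35833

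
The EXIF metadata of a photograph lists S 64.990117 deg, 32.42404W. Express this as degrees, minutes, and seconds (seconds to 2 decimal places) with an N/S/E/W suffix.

Latitude: 0.990117 × 60 = 59.40702′ → 59′, remainder × 60 = 24.4212″
Lon: whole degrees 32; 25.44240′ → 25′ and 26.5440″

64°59′24.42″ S, 32°25′26.54″ W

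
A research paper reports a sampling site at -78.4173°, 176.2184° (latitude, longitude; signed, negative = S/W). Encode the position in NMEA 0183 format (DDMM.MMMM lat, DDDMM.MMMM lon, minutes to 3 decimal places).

7825.038,S / 17613.104,E

Latitude is negative → S; |value| = 78.417300
φ: fractional part 0.417300 → 25.03800 minutes
Lon: fractional part 0.218400 → 13.10400 minutes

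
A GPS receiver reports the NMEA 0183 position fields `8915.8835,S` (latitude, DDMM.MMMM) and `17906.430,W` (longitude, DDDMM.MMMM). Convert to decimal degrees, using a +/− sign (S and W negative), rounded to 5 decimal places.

-89.26473, -179.10717

Lat: degrees = first 2 digits = 89, minutes = 15.8835; 89 + 15.8835/60 = 89.264725
S → negative
Longitude: degrees = first 3 digits = 179, minutes = 6.43; 179 + 6.43/60 = 179.107167
W ⇒ negate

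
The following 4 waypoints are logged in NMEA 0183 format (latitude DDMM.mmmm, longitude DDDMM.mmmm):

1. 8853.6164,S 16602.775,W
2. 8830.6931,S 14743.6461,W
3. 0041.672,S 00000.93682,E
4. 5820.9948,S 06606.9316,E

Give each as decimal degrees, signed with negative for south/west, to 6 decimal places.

Point 1:
  Lat: degrees = first 2 digits = 88, minutes = 53.6164; 88 + 53.6164/60 = 88.8936067
  hemisphere S, so the sign is −
  Lon: degrees = first 3 digits = 166, minutes = 2.775; 166 + 2.775/60 = 166.0462500
  W → negative
Point 2:
  φ: degrees = first 2 digits = 88, minutes = 30.6931; 88 + 30.6931/60 = 88.5115517
  S → negative
  Longitude: split at 3 digits → 147° and 43.6461′; 147 + 43.6461/60 = 147.7274350
  hemisphere W, so the sign is −
Point 3:
  Latitude: split at 2 digits → 00° and 41.672′; 0 + 41.672/60 = 0.6945333
  S → negative
  Lon: degrees = first 3 digits = 0, minutes = 0.93682; 0 + 0.93682/60 = 0.0156137
  E → positive
Point 4:
  Latitude: split at 2 digits → 58° and 20.9948′; 58 + 20.9948/60 = 58.3499133
  hemisphere S, so the sign is −
  Lon: split at 3 digits → 066° and 6.9316′; 66 + 6.9316/60 = 66.1155267
  E ⇒ keep positive

1. -88.893607, -166.046250
2. -88.511552, -147.727435
3. -0.694533, 0.015614
4. -58.349913, 66.115527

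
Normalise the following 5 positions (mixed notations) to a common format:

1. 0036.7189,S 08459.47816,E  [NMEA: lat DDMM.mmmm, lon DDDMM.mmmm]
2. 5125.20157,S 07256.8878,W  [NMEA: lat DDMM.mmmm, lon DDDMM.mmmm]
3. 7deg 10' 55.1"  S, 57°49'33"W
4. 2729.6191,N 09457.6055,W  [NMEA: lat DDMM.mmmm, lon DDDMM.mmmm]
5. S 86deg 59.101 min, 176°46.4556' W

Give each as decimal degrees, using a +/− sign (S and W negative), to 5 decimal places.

Point 1:
  φ: degrees = first 2 digits = 0, minutes = 36.7189; 0 + 36.7189/60 = 0.611982
  hemisphere S, so the sign is −
  Lon: degrees = first 3 digits = 84, minutes = 59.47816; 84 + 59.47816/60 = 84.991303
  E → positive
Point 2:
  Latitude: split at 2 digits → 51° and 25.20157′; 51 + 25.20157/60 = 51.420026
  S → negative
  Lon: split at 3 digits → 072° and 56.8878′; 72 + 56.8878/60 = 72.948130
  hemisphere W, so the sign is −
Point 3:
  φ: 10′ + 55.1″ = 10.91833′; 7 + 10.91833/60 = 7.181972
  S ⇒ negate
  λ: 57 + 49/60 + 33/3600 = 57.825833
  W → negative
Point 4:
  φ: degrees = first 2 digits = 27, minutes = 29.6191; 27 + 29.6191/60 = 27.493652
  N → positive
  λ: degrees = first 3 digits = 94, minutes = 57.6055; 94 + 57.6055/60 = 94.960092
  hemisphere W, so the sign is −
Point 5:
  φ: 86 + 59.101/60 = 86.985017
  S ⇒ negate
  Lon: 176 + 46.4556/60 = 176.774260
  hemisphere W, so the sign is −

1. -0.61198, 84.99130
2. -51.42003, -72.94813
3. -7.18197, -57.82583
4. 27.49365, -94.96009
5. -86.98502, -176.77426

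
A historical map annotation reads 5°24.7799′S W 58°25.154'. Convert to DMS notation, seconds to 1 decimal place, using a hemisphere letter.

Lat: fractional minutes 0.77990 × 60 = 46.794″
λ: fractional minutes 0.15400 × 60 = 9.240″

5°24′46.8″ S, 58°25′9.2″ W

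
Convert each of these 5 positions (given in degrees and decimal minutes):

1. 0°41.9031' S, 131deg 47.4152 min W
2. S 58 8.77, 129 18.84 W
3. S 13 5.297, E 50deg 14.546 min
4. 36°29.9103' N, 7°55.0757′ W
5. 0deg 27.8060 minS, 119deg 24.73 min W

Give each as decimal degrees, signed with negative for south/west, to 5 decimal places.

1. -0.69839, -131.79025
2. -58.14617, -129.31400
3. -13.08828, 50.24243
4. 36.49851, -7.91793
5. -0.46343, -119.41217

Point 1:
  Lat: 41.9031′ = 0.698385°; total 0.698385
  hemisphere S, so the sign is −
  λ: 47.4152′ = 0.790253°; total 131.790253
  W ⇒ negate
Point 2:
  Lat: 58 + 8.77/60 = 58.146167
  hemisphere S, so the sign is −
  Lon: 18.84′ = 0.314000°; total 129.314000
  W → negative
Point 3:
  φ: 5.297′ = 0.088283°; total 13.088283
  hemisphere S, so the sign is −
  λ: 50 + 14.546/60 = 50.242433
  E ⇒ keep positive
Point 4:
  φ: 36 + 29.9103/60 = 36.498505
  N ⇒ keep positive
  Lon: 7 + 55.0757/60 = 7.917928
  hemisphere W, so the sign is −
Point 5:
  Lat: 27.806′ = 0.463433°; total 0.463433
  S ⇒ negate
  λ: 119 + 24.73/60 = 119.412167
  W ⇒ negate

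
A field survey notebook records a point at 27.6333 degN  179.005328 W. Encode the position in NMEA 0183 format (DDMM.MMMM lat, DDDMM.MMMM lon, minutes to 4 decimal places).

2737.9980,N / 17900.3197,W

Latitude: fractional part 0.633300 → 37.998000 minutes
Longitude: 179° + 0.005328 × 60 = 179° 0.319680′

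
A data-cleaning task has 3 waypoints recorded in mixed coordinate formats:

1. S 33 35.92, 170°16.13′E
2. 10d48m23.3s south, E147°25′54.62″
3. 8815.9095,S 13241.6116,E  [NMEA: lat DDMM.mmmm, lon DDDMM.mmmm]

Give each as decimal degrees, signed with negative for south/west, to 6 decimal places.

1. -33.598667, 170.268833
2. -10.806472, 147.431839
3. -88.265158, 132.693527

Point 1:
  Lat: 33 + 35.92/60 = 33.5986667
  S ⇒ negate
  λ: 16.13′ = 0.268833°; total 170.2688333
  E → positive
Point 2:
  φ: 10 + 48/60 + 23.3/3600 = 10.8064722
  hemisphere S, so the sign is −
  Longitude: 147° + 25/60 + 54.62/3600 = 147 + 0.416667 + 0.015172 = 147.4318389
  E → positive
Point 3:
  φ: degrees = first 2 digits = 88, minutes = 15.9095; 88 + 15.9095/60 = 88.2651583
  hemisphere S, so the sign is −
  λ: split at 3 digits → 132° and 41.6116′; 132 + 41.6116/60 = 132.6935267
  E ⇒ keep positive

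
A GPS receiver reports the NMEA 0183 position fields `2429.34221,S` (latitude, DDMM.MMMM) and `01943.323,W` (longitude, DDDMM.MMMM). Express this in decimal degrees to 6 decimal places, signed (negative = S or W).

-24.489037, -19.722050

φ: split at 2 digits → 24° and 29.34221′; 24 + 29.34221/60 = 24.4890368
S ⇒ negate
Lon: split at 3 digits → 019° and 43.323′; 19 + 43.323/60 = 19.7220500
W → negative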